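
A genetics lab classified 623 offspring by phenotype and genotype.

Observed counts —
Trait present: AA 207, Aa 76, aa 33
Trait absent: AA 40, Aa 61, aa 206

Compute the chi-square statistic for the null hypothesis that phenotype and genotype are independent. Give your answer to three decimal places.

239.699

Row totals: 316, 307. Column totals: 247, 137, 239. Grand total N = 623.
Expected counts (row total × column total / N):
  Trait present, AA: 316×247/623 = 125.28411
  Trait present, Aa: 316×137/623 = 69.48957
  Trait present, aa: 316×239/623 = 121.22632
  Trait absent, AA: 307×247/623 = 121.71589
  Trait absent, Aa: 307×137/623 = 67.51043
  Trait absent, aa: 307×239/623 = 117.77368
Contributions (O − E)²/E:
  (207 − 125.28411)²/125.28411 = 53.2988
  (76 − 69.48957)²/69.48957 = 0.6100
  (33 − 121.22632)²/121.22632 = 64.2095
  (40 − 121.71589)²/121.71589 = 54.8613
  (61 − 67.51043)²/67.51043 = 0.6278
  (206 − 117.77368)²/117.77368 = 66.0919
χ² = 53.2988 + 0.6100 + 64.2095 + 54.8613 + 0.6278 + 66.0919 = 239.699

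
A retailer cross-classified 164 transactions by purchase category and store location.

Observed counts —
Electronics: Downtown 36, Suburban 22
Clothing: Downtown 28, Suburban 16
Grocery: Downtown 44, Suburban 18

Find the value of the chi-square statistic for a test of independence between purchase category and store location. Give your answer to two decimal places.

1.19

Row totals: 58, 44, 62. Column totals: 108, 56. Grand total N = 164.
Expected counts (row total × column total / N):
  Electronics, Downtown: 58×108/164 = 38.195
  Electronics, Suburban: 58×56/164 = 19.805
  Clothing, Downtown: 44×108/164 = 28.976
  Clothing, Suburban: 44×56/164 = 15.024
  Grocery, Downtown: 62×108/164 = 40.829
  Grocery, Suburban: 62×56/164 = 21.171
Contributions (O − E)²/E:
  (36 − 38.195)²/38.195 = 0.1261
  (22 − 19.805)²/19.805 = 0.2433
  (28 − 28.976)²/28.976 = 0.0329
  (16 − 15.024)²/15.024 = 0.0634
  (44 − 40.829)²/40.829 = 0.2463
  (18 − 21.171)²/21.171 = 0.4750
χ² = 0.1261 + 0.2433 + 0.0329 + 0.0634 + 0.2463 + 0.4750 = 1.19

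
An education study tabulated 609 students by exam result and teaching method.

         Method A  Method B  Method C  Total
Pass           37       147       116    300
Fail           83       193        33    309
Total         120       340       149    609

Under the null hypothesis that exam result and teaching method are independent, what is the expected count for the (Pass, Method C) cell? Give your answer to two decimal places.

Row total (Pass) = 300; column total (Method C) = 149; grand total N = 609.
Expected count = (row total × column total) / N = 300 × 149 / 609 = 73.40.

73.40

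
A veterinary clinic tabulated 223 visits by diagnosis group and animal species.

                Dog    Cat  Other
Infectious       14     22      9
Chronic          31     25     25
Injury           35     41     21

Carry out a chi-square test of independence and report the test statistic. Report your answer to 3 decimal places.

Row totals: 45, 81, 97. Column totals: 80, 88, 55. Grand total N = 223.
Expected counts (row total × column total / N):
  Infectious, Dog: 45×80/223 = 16.1435
  Infectious, Cat: 45×88/223 = 17.7578
  Infectious, Other: 45×55/223 = 11.0987
  Chronic, Dog: 81×80/223 = 29.0583
  Chronic, Cat: 81×88/223 = 31.9641
  Chronic, Other: 81×55/223 = 19.9776
  Injury, Dog: 97×80/223 = 34.7982
  Injury, Cat: 97×88/223 = 38.2780
  Injury, Other: 97×55/223 = 23.9238
Contributions (O − E)²/E:
  (14 − 16.1435)²/16.1435 = 0.2846
  (22 − 17.7578)²/17.7578 = 1.0134
  (9 − 11.0987)²/11.0987 = 0.3969
  (31 − 29.0583)²/29.0583 = 0.1297
  (25 − 31.9641)²/31.9641 = 1.5173
  (25 − 19.9776)²/19.9776 = 1.2626
  (35 − 34.7982)²/34.7982 = 0.0012
  (41 − 38.2780)²/38.2780 = 0.1936
  (21 − 23.9238)²/23.9238 = 0.3573
χ² = 0.2846 + 1.0134 + 0.3969 + 0.1297 + 1.5173 + 1.2626 + 0.0012 + 0.1936 + 0.3573 = 5.157

5.157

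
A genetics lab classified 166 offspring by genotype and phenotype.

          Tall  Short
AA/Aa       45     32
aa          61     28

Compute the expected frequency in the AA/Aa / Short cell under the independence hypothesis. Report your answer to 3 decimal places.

27.831

Row total (AA/Aa) = 77; column total (Short) = 60; grand total N = 166.
Expected count = (row total × column total) / N = 77 × 60 / 166 = 27.831.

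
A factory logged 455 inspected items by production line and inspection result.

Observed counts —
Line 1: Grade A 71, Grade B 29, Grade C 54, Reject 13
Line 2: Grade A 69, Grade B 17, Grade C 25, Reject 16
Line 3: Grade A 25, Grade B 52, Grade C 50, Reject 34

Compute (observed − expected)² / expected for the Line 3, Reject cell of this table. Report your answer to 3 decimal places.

6.149

Row total (Line 3) = 161; column total (Reject) = 63; N = 455.
Expected count E = 161 × 63 / 455 = 22.29231.
Contribution = (O − E)²/E = (34 − 22.29231)² / 22.29231 = 6.149.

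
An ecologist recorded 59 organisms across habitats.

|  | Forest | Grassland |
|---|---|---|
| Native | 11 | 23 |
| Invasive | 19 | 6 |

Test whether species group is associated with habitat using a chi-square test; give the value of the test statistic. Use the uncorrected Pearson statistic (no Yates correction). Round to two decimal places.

10.98

Row totals: 34, 25. Column totals: 30, 29. Grand total N = 59.
Expected counts (row total × column total / N):
  Native, Forest: 34×30/59 = 17.288
  Native, Grassland: 34×29/59 = 16.712
  Invasive, Forest: 25×30/59 = 12.712
  Invasive, Grassland: 25×29/59 = 12.288
Contributions (O − E)²/E:
  (11 − 17.288)²/17.288 = 2.2871
  (23 − 16.712)²/16.712 = 2.3659
  (19 − 12.712)²/12.712 = 3.1104
  (6 − 12.288)²/12.288 = 3.2177
χ² = 2.2871 + 2.3659 + 3.1104 + 3.2177 = 10.98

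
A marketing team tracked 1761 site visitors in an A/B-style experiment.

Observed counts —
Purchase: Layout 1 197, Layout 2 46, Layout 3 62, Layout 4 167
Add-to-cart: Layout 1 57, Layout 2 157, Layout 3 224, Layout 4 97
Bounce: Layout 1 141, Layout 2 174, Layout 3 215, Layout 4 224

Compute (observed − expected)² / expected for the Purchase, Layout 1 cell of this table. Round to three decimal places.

78.438

Row total (Purchase) = 472; column total (Layout 1) = 395; N = 1761.
Expected count E = 472 × 395 / 1761 = 105.8717.
Contribution = (O − E)²/E = (197 − 105.8717)² / 105.8717 = 78.438.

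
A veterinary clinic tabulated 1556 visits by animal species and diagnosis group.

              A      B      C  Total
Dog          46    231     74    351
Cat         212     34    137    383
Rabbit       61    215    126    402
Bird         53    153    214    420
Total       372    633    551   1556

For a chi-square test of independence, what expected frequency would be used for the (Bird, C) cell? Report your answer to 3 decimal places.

148.728

Row total (Bird) = 420; column total (C) = 551; grand total N = 1556.
Expected count = (row total × column total) / N = 420 × 551 / 1556 = 148.728.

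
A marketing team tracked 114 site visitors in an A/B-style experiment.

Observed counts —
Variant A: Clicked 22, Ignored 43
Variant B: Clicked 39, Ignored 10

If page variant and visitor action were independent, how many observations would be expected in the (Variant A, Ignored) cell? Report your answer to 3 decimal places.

Row total (Variant A) = 65; column total (Ignored) = 53; grand total N = 114.
Expected count = (row total × column total) / N = 65 × 53 / 114 = 30.219.

30.219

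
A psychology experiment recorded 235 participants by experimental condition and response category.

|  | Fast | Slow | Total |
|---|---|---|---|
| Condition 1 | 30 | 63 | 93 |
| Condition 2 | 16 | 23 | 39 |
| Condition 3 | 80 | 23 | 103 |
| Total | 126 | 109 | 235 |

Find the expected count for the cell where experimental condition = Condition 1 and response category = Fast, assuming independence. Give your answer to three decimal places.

49.864

Row total (Condition 1) = 93; column total (Fast) = 126; grand total N = 235.
Expected count = (row total × column total) / N = 93 × 126 / 235 = 49.864.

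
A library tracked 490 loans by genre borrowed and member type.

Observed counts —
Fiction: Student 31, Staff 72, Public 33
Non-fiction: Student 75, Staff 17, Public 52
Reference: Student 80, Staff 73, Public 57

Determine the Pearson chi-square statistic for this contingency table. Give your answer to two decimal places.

Row totals: 136, 144, 210. Column totals: 186, 162, 142. Grand total N = 490.
Expected counts (row total × column total / N):
  Fiction, Student: 136×186/490 = 51.624
  Fiction, Staff: 136×162/490 = 44.963
  Fiction, Public: 136×142/490 = 39.412
  Non-fiction, Student: 144×186/490 = 54.661
  Non-fiction, Staff: 144×162/490 = 47.608
  Non-fiction, Public: 144×142/490 = 41.731
  Reference, Student: 210×186/490 = 79.714
  Reference, Staff: 210×162/490 = 69.429
  Reference, Public: 210×142/490 = 60.857
Contributions (O − E)²/E:
  (31 − 51.624)²/51.624 = 8.2394
  (72 − 44.963)²/44.963 = 16.2578
  (33 − 39.412)²/39.412 = 1.0432
  (75 − 54.661)²/54.661 = 7.5680
  (17 − 47.608)²/47.608 = 19.6784
  (52 − 41.731)²/41.731 = 2.5270
  (80 − 79.714)²/79.714 = 0.0010
  (73 − 69.429)²/69.429 = 0.1837
  (57 − 60.857)²/60.857 = 0.2444
χ² = 8.2394 + 16.2578 + 1.0432 + 7.5680 + 19.6784 + 2.5270 + 0.0010 + 0.1837 + 0.2444 = 55.74

55.74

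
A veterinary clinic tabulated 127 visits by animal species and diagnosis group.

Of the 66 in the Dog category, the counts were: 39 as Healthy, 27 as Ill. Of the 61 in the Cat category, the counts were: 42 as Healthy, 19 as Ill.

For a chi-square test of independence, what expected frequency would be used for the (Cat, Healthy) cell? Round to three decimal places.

38.906

Row total (Cat) = 61; column total (Healthy) = 81; grand total N = 127.
Expected count = (row total × column total) / N = 61 × 81 / 127 = 38.906.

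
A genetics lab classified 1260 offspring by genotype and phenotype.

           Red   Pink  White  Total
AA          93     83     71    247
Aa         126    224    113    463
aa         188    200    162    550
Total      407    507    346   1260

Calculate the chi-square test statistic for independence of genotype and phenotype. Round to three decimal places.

Grand total N = 1260.
Expected counts (row total × column total / N):
  AA, Red: 247×407/1260 = 79.7849
  AA, Pink: 247×507/1260 = 99.3881
  AA, White: 247×346/1260 = 67.8270
  Aa, Red: 463×407/1260 = 149.5563
  Aa, Pink: 463×507/1260 = 186.3024
  Aa, White: 463×346/1260 = 127.1413
  aa, Red: 550×407/1260 = 177.6587
  aa, Pink: 550×507/1260 = 221.3095
  aa, White: 550×346/1260 = 151.0317
Contributions (O − E)²/E:
  (93 − 79.7849)²/79.7849 = 2.1889
  (83 − 99.3881)²/99.3881 = 2.7022
  (71 − 67.8270)²/67.8270 = 0.1484
  (126 − 149.5563)²/149.5563 = 3.7103
  (224 − 186.3024)²/186.3024 = 7.6280
  (113 − 127.1413)²/127.1413 = 1.5729
  (188 − 177.6587)²/177.6587 = 0.6020
  (200 − 221.3095)²/221.3095 = 2.0519
  (162 − 151.0317)²/151.0317 = 0.7965
χ² = 2.1889 + 2.7022 + 0.1484 + 3.7103 + 7.6280 + 1.5729 + 0.6020 + 2.0519 + 0.7965 = 21.401

21.401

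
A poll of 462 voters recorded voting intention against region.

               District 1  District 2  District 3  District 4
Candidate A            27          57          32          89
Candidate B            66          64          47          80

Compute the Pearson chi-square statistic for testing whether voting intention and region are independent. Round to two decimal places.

14.42

Row totals: 205, 257. Column totals: 93, 121, 79, 169. Grand total N = 462.
Expected counts (row total × column total / N):
  Candidate A, District 1: 205×93/462 = 41.266
  Candidate A, District 2: 205×121/462 = 53.690
  Candidate A, District 3: 205×79/462 = 35.054
  Candidate A, District 4: 205×169/462 = 74.989
  Candidate B, District 1: 257×93/462 = 51.734
  Candidate B, District 2: 257×121/462 = 67.310
  Candidate B, District 3: 257×79/462 = 43.946
  Candidate B, District 4: 257×169/462 = 94.011
Contributions (O − E)²/E:
  (27 − 41.266)²/41.266 = 4.9319
  (57 − 53.690)²/53.690 = 0.2041
  (32 − 35.054)²/35.054 = 0.2661
  (89 − 74.989)²/74.989 = 2.6178
  (66 − 51.734)²/51.734 = 3.9339
  (64 − 67.310)²/67.310 = 0.1628
  (47 − 43.946)²/43.946 = 0.2122
  (80 − 94.011)²/94.011 = 2.0881
χ² = 4.9319 + 0.2041 + 0.2661 + 2.6178 + 3.9339 + 0.1628 + 0.2122 + 2.0881 = 14.42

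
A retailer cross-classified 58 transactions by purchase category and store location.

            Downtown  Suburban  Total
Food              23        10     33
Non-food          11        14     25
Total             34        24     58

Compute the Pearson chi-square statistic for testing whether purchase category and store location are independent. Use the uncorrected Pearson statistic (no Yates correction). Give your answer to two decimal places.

3.87

Grand total N = 58.
Expected counts (row total × column total / N):
  Food, Downtown: 33×34/58 = 19.345
  Food, Suburban: 33×24/58 = 13.655
  Non-food, Downtown: 25×34/58 = 14.655
  Non-food, Suburban: 25×24/58 = 10.345
Contributions (O − E)²/E:
  (23 − 19.345)²/19.345 = 0.6906
  (10 − 13.655)²/13.655 = 0.9783
  (11 − 14.655)²/14.655 = 0.9116
  (14 − 10.345)²/10.345 = 1.2914
χ² = 0.6906 + 0.9783 + 0.9116 + 1.2914 = 3.87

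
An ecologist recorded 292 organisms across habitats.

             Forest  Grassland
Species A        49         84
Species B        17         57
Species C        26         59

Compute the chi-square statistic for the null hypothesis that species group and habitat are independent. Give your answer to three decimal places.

Row totals: 133, 74, 85. Column totals: 92, 200. Grand total N = 292.
Expected counts (row total × column total / N):
  Species A, Forest: 133×92/292 = 41.90411
  Species A, Grassland: 133×200/292 = 91.09589
  Species B, Forest: 74×92/292 = 23.31507
  Species B, Grassland: 74×200/292 = 50.68493
  Species C, Forest: 85×92/292 = 26.78082
  Species C, Grassland: 85×200/292 = 58.21918
Contributions (O − E)²/E:
  (49 − 41.90411)²/41.90411 = 1.2016
  (84 − 91.09589)²/91.09589 = 0.5527
  (17 − 23.31507)²/23.31507 = 1.7105
  (57 − 50.68493)²/50.68493 = 0.7868
  (26 − 26.78082)²/26.78082 = 0.0228
  (59 − 58.21918)²/58.21918 = 0.0105
χ² = 1.2016 + 0.5527 + 1.7105 + 0.7868 + 0.0228 + 0.0105 = 4.285

4.285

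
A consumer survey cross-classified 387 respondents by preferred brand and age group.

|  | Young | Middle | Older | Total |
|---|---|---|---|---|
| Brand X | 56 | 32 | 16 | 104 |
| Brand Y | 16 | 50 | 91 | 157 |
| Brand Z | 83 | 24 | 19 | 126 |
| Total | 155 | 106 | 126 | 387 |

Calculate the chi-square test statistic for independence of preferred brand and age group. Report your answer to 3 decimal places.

118.006

Grand total N = 387.
Expected counts (row total × column total / N):
  Brand X, Young: 104×155/387 = 41.6537
  Brand X, Middle: 104×106/387 = 28.4858
  Brand X, Older: 104×126/387 = 33.8605
  Brand Y, Young: 157×155/387 = 62.8811
  Brand Y, Middle: 157×106/387 = 43.0026
  Brand Y, Older: 157×126/387 = 51.1163
  Brand Z, Young: 126×155/387 = 50.4651
  Brand Z, Middle: 126×106/387 = 34.5116
  Brand Z, Older: 126×126/387 = 41.0233
Contributions (O − E)²/E:
  (56 − 41.6537)²/41.6537 = 4.9411
  (32 − 28.4858)²/28.4858 = 0.4335
  (16 − 33.8605)²/33.8605 = 9.4209
  (16 − 62.8811)²/62.8811 = 34.9523
  (50 − 43.0026)²/43.0026 = 1.1386
  (91 − 51.1163)²/51.1163 = 31.1194
  (83 − 50.4651)²/50.4651 = 20.9753
  (24 − 34.5116)²/34.5116 = 3.2016
  (19 − 41.0233)²/41.0233 = 11.8232
χ² = 4.9411 + 0.4335 + 9.4209 + 34.9523 + 1.1386 + 31.1194 + 20.9753 + 3.2016 + 11.8232 = 118.006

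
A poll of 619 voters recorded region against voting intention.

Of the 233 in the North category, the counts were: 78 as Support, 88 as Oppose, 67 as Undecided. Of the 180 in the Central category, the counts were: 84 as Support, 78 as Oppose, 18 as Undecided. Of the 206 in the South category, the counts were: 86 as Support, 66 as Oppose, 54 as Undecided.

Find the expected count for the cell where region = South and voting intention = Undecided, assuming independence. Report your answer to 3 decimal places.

Row total (South) = 206; column total (Undecided) = 139; grand total N = 619.
Expected count = (row total × column total) / N = 206 × 139 / 619 = 46.258.

46.258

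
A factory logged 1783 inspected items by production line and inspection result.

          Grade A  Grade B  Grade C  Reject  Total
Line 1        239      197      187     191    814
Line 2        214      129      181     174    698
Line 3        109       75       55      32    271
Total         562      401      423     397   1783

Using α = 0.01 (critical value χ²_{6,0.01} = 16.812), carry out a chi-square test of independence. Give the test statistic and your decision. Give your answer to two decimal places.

Grand total N = 1783.
Expected counts (row total × column total / N):
  Line 1, Grade A: 814×562/1783 = 256.572
  Line 1, Grade B: 814×401/1783 = 183.070
  Line 1, Grade C: 814×423/1783 = 193.114
  Line 1, Reject: 814×397/1783 = 181.244
  Line 2, Grade A: 698×562/1783 = 220.009
  Line 2, Grade B: 698×401/1783 = 156.981
  Line 2, Grade C: 698×423/1783 = 165.594
  Line 2, Reject: 698×397/1783 = 155.416
  Line 3, Grade A: 271×562/1783 = 85.419
  Line 3, Grade B: 271×401/1783 = 60.948
  Line 3, Grade C: 271×423/1783 = 64.292
  Line 3, Reject: 271×397/1783 = 60.340
Contributions (O − E)²/E:
  (239 − 256.572)²/256.572 = 1.2035
  (197 − 183.070)²/183.070 = 1.0599
  (187 − 193.114)²/193.114 = 0.1936
  (191 − 181.244)²/181.244 = 0.5251
  (214 − 220.009)²/220.009 = 0.1641
  (129 − 156.981)²/156.981 = 4.9875
  (181 − 165.594)²/165.594 = 1.4333
  (174 − 155.416)²/155.416 = 2.2222
  (109 − 85.419)²/85.419 = 6.5098
  (75 − 60.948)²/60.948 = 3.2398
  (55 − 64.292)²/64.292 = 1.3430
  (32 − 60.340)²/60.340 = 13.3105
χ² = 1.2035 + 1.0599 + 0.1936 + 0.5251 + 0.1641 + 4.9875 + 1.4333 + 2.2222 + 6.5098 + 3.2398 + 1.3430 + 13.3105 = 36.19
df = (3−1)(4−1) = 6. Since 36.19 > 16.812, reject the null hypothesis of independence at α = 0.01.

36.19; reject H₀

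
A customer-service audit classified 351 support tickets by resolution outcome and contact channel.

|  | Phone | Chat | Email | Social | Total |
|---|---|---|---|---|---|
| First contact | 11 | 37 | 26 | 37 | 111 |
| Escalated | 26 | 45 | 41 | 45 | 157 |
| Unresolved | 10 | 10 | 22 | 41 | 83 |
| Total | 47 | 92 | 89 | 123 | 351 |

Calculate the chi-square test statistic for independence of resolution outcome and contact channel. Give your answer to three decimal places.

18.194

Grand total N = 351.
Expected counts (row total × column total / N):
  First contact, Phone: 111×47/351 = 14.8632
  First contact, Chat: 111×92/351 = 29.0940
  First contact, Email: 111×89/351 = 28.1453
  First contact, Social: 111×123/351 = 38.8974
  Escalated, Phone: 157×47/351 = 21.0228
  Escalated, Chat: 157×92/351 = 41.1510
  Escalated, Email: 157×89/351 = 39.8091
  Escalated, Social: 157×123/351 = 55.0171
  Unresolved, Phone: 83×47/351 = 11.1140
  Unresolved, Chat: 83×92/351 = 21.7550
  Unresolved, Email: 83×89/351 = 21.0456
  Unresolved, Social: 83×123/351 = 29.0855
Contributions (O − E)²/E:
  (11 − 14.8632)²/14.8632 = 1.0041
  (37 − 29.0940)²/29.0940 = 2.1484
  (26 − 28.1453)²/28.1453 = 0.1635
  (37 − 38.8974)²/38.8974 = 0.0926
  (26 − 21.0228)²/21.0228 = 1.1784
  (45 − 41.1510)²/41.1510 = 0.3600
  (41 − 39.8091)²/39.8091 = 0.0356
  (45 − 55.0171)²/55.0171 = 1.8238
  (10 − 11.1140)²/11.1140 = 0.1117
  (10 − 21.7550)²/21.7550 = 6.3516
  (22 − 21.0456)²/21.0456 = 0.0433
  (41 − 29.0855)²/29.0855 = 4.8806
χ² = 1.0041 + 2.1484 + 0.1635 + 0.0926 + 1.1784 + 0.3600 + 0.0356 + 1.8238 + 0.1117 + 6.3516 + 0.0433 + 4.8806 = 18.194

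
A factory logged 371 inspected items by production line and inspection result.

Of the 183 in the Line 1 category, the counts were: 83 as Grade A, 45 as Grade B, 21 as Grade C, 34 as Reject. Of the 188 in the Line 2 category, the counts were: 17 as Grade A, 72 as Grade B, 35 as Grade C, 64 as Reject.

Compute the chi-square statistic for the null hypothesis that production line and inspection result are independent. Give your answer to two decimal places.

62.42

Row totals: 183, 188. Column totals: 100, 117, 56, 98. Grand total N = 371.
Expected counts (row total × column total / N):
  Line 1, Grade A: 183×100/371 = 49.326
  Line 1, Grade B: 183×117/371 = 57.712
  Line 1, Grade C: 183×56/371 = 27.623
  Line 1, Reject: 183×98/371 = 48.340
  Line 2, Grade A: 188×100/371 = 50.674
  Line 2, Grade B: 188×117/371 = 59.288
  Line 2, Grade C: 188×56/371 = 28.377
  Line 2, Reject: 188×98/371 = 49.660
Contributions (O − E)²/E:
  (83 − 49.326)²/49.326 = 22.9887
  (45 − 57.712)²/57.712 = 2.8000
  (21 − 27.623)²/27.623 = 1.5880
  (34 − 48.340)²/48.340 = 4.2539
  (17 − 50.674)²/50.674 = 22.3771
  (72 − 59.288)²/59.288 = 2.7256
  (35 − 28.377)²/28.377 = 1.5458
  (64 − 49.660)²/49.660 = 4.1409
χ² = 22.9887 + 2.8000 + 1.5880 + 4.2539 + 22.3771 + 2.7256 + 1.5458 + 4.1409 = 62.42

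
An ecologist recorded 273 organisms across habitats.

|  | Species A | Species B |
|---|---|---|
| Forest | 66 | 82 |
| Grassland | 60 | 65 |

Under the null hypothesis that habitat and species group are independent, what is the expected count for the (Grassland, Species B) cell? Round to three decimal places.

Row total (Grassland) = 125; column total (Species B) = 147; grand total N = 273.
Expected count = (row total × column total) / N = 125 × 147 / 273 = 67.308.

67.308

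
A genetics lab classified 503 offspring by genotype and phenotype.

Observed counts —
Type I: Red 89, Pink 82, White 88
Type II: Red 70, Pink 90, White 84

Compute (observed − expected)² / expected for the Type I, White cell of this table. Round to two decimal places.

0.00

Row total (Type I) = 259; column total (White) = 172; N = 503.
Expected count E = 259 × 172 / 503 = 88.565.
Contribution = (O − E)²/E = (88 − 88.565)² / 88.565 = 0.00.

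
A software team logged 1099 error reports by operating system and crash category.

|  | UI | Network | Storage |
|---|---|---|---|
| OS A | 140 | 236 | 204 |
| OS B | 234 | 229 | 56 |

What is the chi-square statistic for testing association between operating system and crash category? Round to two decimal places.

104.91

Row totals: 580, 519. Column totals: 374, 465, 260. Grand total N = 1099.
Expected counts (row total × column total / N):
  OS A, UI: 580×374/1099 = 197.3794
  OS A, Network: 580×465/1099 = 245.4049
  OS A, Storage: 580×260/1099 = 137.2157
  OS B, UI: 519×374/1099 = 176.6206
  OS B, Network: 519×465/1099 = 219.5951
  OS B, Storage: 519×260/1099 = 122.7843
Contributions (O − E)²/E:
  (140 − 197.3794)²/197.3794 = 16.6805
  (236 − 245.4049)²/245.4049 = 0.3604
  (204 − 137.2157)²/137.2157 = 32.5046
  (234 − 176.6206)²/176.6206 = 18.6411
  (229 − 219.5951)²/219.5951 = 0.4028
  (56 − 122.7843)²/122.7843 = 36.3250
χ² = 16.6805 + 0.3604 + 32.5046 + 18.6411 + 0.4028 + 36.3250 = 104.91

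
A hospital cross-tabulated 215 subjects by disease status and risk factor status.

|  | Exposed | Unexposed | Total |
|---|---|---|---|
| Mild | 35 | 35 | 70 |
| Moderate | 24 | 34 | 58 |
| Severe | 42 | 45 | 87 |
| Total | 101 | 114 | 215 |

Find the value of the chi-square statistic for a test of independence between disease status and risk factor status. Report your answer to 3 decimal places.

Grand total N = 215.
Expected counts (row total × column total / N):
  Mild, Exposed: 70×101/215 = 32.8837
  Mild, Unexposed: 70×114/215 = 37.1163
  Moderate, Exposed: 58×101/215 = 27.2465
  Moderate, Unexposed: 58×114/215 = 30.7535
  Severe, Exposed: 87×101/215 = 40.8698
  Severe, Unexposed: 87×114/215 = 46.1302
Contributions (O − E)²/E:
  (35 − 32.8837)²/32.8837 = 0.1362
  (35 − 37.1163)²/37.1163 = 0.1207
  (24 − 27.2465)²/27.2465 = 0.3868
  (34 − 30.7535)²/30.7535 = 0.3427
  (42 − 40.8698)²/40.8698 = 0.0313
  (45 − 46.1302)²/46.1302 = 0.0277
χ² = 0.1362 + 0.1207 + 0.3868 + 0.3427 + 0.0313 + 0.0277 = 1.045

1.045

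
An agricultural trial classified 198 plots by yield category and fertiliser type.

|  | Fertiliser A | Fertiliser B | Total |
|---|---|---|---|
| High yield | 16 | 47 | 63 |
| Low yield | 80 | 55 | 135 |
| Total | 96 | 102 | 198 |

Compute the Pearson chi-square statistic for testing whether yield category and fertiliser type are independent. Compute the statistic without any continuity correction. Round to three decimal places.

Grand total N = 198.
Expected counts (row total × column total / N):
  High yield, Fertiliser A: 63×96/198 = 30.5455
  High yield, Fertiliser B: 63×102/198 = 32.4545
  Low yield, Fertiliser A: 135×96/198 = 65.4545
  Low yield, Fertiliser B: 135×102/198 = 69.5455
Contributions (O − E)²/E:
  (16 − 30.5455)²/30.5455 = 6.9264
  (47 − 32.4545)²/32.4545 = 6.5190
  (80 − 65.4545)²/65.4545 = 3.2323
  (55 − 69.5455)²/69.5455 = 3.0422
χ² = 6.9264 + 6.5190 + 3.2323 + 3.0422 = 19.720

19.720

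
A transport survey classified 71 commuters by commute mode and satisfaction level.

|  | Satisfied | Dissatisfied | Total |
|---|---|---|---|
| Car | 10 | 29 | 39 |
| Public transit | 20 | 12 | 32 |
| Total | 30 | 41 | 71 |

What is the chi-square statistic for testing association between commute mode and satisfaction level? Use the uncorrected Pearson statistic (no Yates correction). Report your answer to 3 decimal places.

Grand total N = 71.
Expected counts (row total × column total / N):
  Car, Satisfied: 39×30/71 = 16.4789
  Car, Dissatisfied: 39×41/71 = 22.5211
  Public transit, Satisfied: 32×30/71 = 13.5211
  Public transit, Dissatisfied: 32×41/71 = 18.4789
Contributions (O − E)²/E:
  (10 − 16.4789)²/16.4789 = 2.5473
  (29 − 22.5211)²/22.5211 = 1.8639
  (20 − 13.5211)²/13.5211 = 3.1045
  (12 − 18.4789)²/18.4789 = 2.2716
χ² = 2.5473 + 1.8639 + 3.1045 + 2.2716 = 9.787

9.787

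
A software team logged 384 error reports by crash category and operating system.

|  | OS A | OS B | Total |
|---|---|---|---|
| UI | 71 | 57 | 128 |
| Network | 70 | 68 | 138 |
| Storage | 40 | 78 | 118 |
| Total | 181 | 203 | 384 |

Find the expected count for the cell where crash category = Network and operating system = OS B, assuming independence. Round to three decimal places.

Row total (Network) = 138; column total (OS B) = 203; grand total N = 384.
Expected count = (row total × column total) / N = 138 × 203 / 384 = 72.953.

72.953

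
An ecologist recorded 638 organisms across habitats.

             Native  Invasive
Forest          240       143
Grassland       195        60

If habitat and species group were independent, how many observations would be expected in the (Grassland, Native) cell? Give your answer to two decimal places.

Row total (Grassland) = 255; column total (Native) = 435; grand total N = 638.
Expected count = (row total × column total) / N = 255 × 435 / 638 = 173.86.

173.86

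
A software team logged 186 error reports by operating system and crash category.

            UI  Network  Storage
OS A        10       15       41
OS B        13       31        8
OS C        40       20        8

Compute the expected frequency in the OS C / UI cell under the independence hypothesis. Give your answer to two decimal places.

23.03

Row total (OS C) = 68; column total (UI) = 63; grand total N = 186.
Expected count = (row total × column total) / N = 68 × 63 / 186 = 23.03.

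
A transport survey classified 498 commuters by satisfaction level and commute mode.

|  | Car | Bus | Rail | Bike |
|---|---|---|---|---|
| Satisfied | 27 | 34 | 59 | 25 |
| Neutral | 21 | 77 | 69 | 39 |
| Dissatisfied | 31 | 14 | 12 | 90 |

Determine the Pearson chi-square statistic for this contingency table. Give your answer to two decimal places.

Row totals: 145, 206, 147. Column totals: 79, 125, 140, 154. Grand total N = 498.
Expected counts (row total × column total / N):
  Satisfied, Car: 145×79/498 = 23.002
  Satisfied, Bus: 145×125/498 = 36.396
  Satisfied, Rail: 145×140/498 = 40.763
  Satisfied, Bike: 145×154/498 = 44.839
  Neutral, Car: 206×79/498 = 32.679
  Neutral, Bus: 206×125/498 = 51.707
  Neutral, Rail: 206×140/498 = 57.912
  Neutral, Bike: 206×154/498 = 63.703
  Dissatisfied, Car: 147×79/498 = 23.319
  Dissatisfied, Bus: 147×125/498 = 36.898
  Dissatisfied, Rail: 147×140/498 = 41.325
  Dissatisfied, Bike: 147×154/498 = 45.458
Contributions (O − E)²/E:
  (27 − 23.002)²/23.002 = 0.6949
  (34 − 36.396)²/36.396 = 0.1577
  (59 − 40.763)²/40.763 = 8.1591
  (25 − 44.839)²/44.839 = 8.7778
  (21 − 32.679)²/32.679 = 4.1739
  (77 − 51.707)²/51.707 = 12.3723
  (69 − 57.912)²/57.912 = 2.1229
  (39 − 63.703)²/63.703 = 9.5794
  (31 − 23.319)²/23.319 = 2.5300
  (14 − 36.898)²/36.898 = 14.2099
  (12 − 41.325)²/41.325 = 20.8096
  (90 − 45.458)²/45.458 = 43.6445
χ² = 0.6949 + 0.1577 + 8.1591 + 8.7778 + 4.1739 + 12.3723 + 2.1229 + 9.5794 + 2.5300 + 14.2099 + 20.8096 + 43.6445 = 127.23

127.23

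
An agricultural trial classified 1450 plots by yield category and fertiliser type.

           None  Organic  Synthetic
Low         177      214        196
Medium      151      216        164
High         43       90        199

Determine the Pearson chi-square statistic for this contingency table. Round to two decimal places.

Row totals: 587, 531, 332. Column totals: 371, 520, 559. Grand total N = 1450.
Expected counts (row total × column total / N):
  Low, None: 587×371/1450 = 150.191
  Low, Organic: 587×520/1450 = 210.510
  Low, Synthetic: 587×559/1450 = 226.299
  Medium, None: 531×371/1450 = 135.863
  Medium, Organic: 531×520/1450 = 190.428
  Medium, Synthetic: 531×559/1450 = 204.710
  High, None: 332×371/1450 = 84.946
  High, Organic: 332×520/1450 = 119.062
  High, Synthetic: 332×559/1450 = 127.992
Contributions (O − E)²/E:
  (177 − 150.191)²/150.191 = 4.7854
  (214 − 210.510)²/210.510 = 0.0579
  (196 − 226.299)²/226.299 = 4.0567
  (151 − 135.863)²/135.863 = 1.6865
  (216 − 190.428)²/190.428 = 3.4340
  (164 − 204.710)²/204.710 = 8.0959
  (43 − 84.946)²/84.946 = 20.7128
  (90 − 119.062)²/119.062 = 7.0938
  (199 − 127.992)²/127.992 = 39.3942
χ² = 4.7854 + 0.0579 + 4.0567 + 1.6865 + 3.4340 + 8.0959 + 20.7128 + 7.0938 + 39.3942 = 89.32

89.32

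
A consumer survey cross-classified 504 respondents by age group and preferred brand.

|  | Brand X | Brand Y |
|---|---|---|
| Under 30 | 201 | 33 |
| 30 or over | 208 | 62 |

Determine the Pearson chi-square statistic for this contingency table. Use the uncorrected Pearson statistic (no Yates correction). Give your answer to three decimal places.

6.434

Row totals: 234, 270. Column totals: 409, 95. Grand total N = 504.
Expected counts (row total × column total / N):
  Under 30, Brand X: 234×409/504 = 189.8929
  Under 30, Brand Y: 234×95/504 = 44.1071
  30 or over, Brand X: 270×409/504 = 219.1071
  30 or over, Brand Y: 270×95/504 = 50.8929
Contributions (O − E)²/E:
  (201 − 189.8929)²/189.8929 = 0.6497
  (33 − 44.1071)²/44.1071 = 2.7970
  (208 − 219.1071)²/219.1071 = 0.5630
  (62 − 50.8929)²/50.8929 = 2.4241
χ² = 0.6497 + 2.7970 + 0.5630 + 2.4241 = 6.434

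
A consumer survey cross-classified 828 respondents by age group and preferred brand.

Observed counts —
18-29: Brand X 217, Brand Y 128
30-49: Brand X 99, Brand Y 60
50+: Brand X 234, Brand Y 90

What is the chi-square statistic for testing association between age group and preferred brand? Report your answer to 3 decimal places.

Row totals: 345, 159, 324. Column totals: 550, 278. Grand total N = 828.
Expected counts (row total × column total / N):
  18-29, Brand X: 345×550/828 = 229.1667
  18-29, Brand Y: 345×278/828 = 115.8333
  30-49, Brand X: 159×550/828 = 105.6159
  30-49, Brand Y: 159×278/828 = 53.3841
  50+, Brand X: 324×550/828 = 215.2174
  50+, Brand Y: 324×278/828 = 108.7826
Contributions (O − E)²/E:
  (217 − 229.1667)²/229.1667 = 0.6459
  (128 − 115.8333)²/115.8333 = 1.2779
  (99 − 105.6159)²/105.6159 = 0.4144
  (60 − 53.3841)²/53.3841 = 0.8199
  (234 − 215.2174)²/215.2174 = 1.6392
  (90 − 108.7826)²/108.7826 = 3.2430
χ² = 0.6459 + 1.2779 + 0.4144 + 0.8199 + 1.6392 + 3.2430 = 8.040

8.040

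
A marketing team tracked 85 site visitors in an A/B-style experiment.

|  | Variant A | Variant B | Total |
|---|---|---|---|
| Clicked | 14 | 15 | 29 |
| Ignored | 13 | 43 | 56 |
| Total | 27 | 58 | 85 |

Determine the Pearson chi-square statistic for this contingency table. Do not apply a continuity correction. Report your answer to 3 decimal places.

Grand total N = 85.
Expected counts (row total × column total / N):
  Clicked, Variant A: 29×27/85 = 9.2118
  Clicked, Variant B: 29×58/85 = 19.7882
  Ignored, Variant A: 56×27/85 = 17.7882
  Ignored, Variant B: 56×58/85 = 38.2118
Contributions (O − E)²/E:
  (14 − 9.2118)²/9.2118 = 2.4889
  (15 − 19.7882)²/19.7882 = 1.1586
  (13 − 17.7882)²/17.7882 = 1.2889
  (43 − 38.2118)²/38.2118 = 0.6000
χ² = 2.4889 + 1.1586 + 1.2889 + 0.6000 = 5.536

5.536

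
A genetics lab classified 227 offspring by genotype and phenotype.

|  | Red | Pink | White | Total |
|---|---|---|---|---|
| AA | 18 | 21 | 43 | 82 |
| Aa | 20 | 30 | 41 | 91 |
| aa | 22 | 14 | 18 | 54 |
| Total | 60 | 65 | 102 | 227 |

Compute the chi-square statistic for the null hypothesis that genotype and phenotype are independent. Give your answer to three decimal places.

9.131

Grand total N = 227.
Expected counts (row total × column total / N):
  AA, Red: 82×60/227 = 21.6740
  AA, Pink: 82×65/227 = 23.4802
  AA, White: 82×102/227 = 36.8458
  Aa, Red: 91×60/227 = 24.0529
  Aa, Pink: 91×65/227 = 26.0573
  Aa, White: 91×102/227 = 40.8899
  aa, Red: 54×60/227 = 14.2731
  aa, Pink: 54×65/227 = 15.4626
  aa, White: 54×102/227 = 24.2643
Contributions (O − E)²/E:
  (18 − 21.6740)²/21.6740 = 0.6228
  (21 − 23.4802)²/23.4802 = 0.2620
  (43 − 36.8458)²/36.8458 = 1.0279
  (20 − 24.0529)²/24.0529 = 0.6829
  (30 − 26.0573)²/26.0573 = 0.5966
  (41 − 40.8899)²/40.8899 = 0.0003
  (22 − 14.2731)²/14.2731 = 4.1830
  (14 − 15.4626)²/15.4626 = 0.1383
  (18 − 24.2643)²/24.2643 = 1.6173
χ² = 0.6228 + 0.2620 + 1.0279 + 0.6829 + 0.5966 + 0.0003 + 4.1830 + 0.1383 + 1.6173 = 9.131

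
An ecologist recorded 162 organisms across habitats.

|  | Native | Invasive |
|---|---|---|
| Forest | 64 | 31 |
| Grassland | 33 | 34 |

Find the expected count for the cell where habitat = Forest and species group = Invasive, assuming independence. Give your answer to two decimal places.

Row total (Forest) = 95; column total (Invasive) = 65; grand total N = 162.
Expected count = (row total × column total) / N = 95 × 65 / 162 = 38.12.

38.12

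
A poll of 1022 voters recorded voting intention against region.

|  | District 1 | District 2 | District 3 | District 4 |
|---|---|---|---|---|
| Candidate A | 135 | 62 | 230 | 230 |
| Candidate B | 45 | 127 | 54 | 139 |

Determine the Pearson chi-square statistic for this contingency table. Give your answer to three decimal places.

Row totals: 657, 365. Column totals: 180, 189, 284, 369. Grand total N = 1022.
Expected counts (row total × column total / N):
  Candidate A, District 1: 657×180/1022 = 115.7143
  Candidate A, District 2: 657×189/1022 = 121.5000
  Candidate A, District 3: 657×284/1022 = 182.5714
  Candidate A, District 4: 657×369/1022 = 237.2143
  Candidate B, District 1: 365×180/1022 = 64.2857
  Candidate B, District 2: 365×189/1022 = 67.5000
  Candidate B, District 3: 365×284/1022 = 101.4286
  Candidate B, District 4: 365×369/1022 = 131.7857
Contributions (O − E)²/E:
  (135 − 115.7143)²/115.7143 = 3.2143
  (62 − 121.5000)²/121.5000 = 29.1379
  (230 − 182.5714)²/182.5714 = 12.3211
  (230 − 237.2143)²/237.2143 = 0.2194
  (45 − 64.2857)²/64.2857 = 5.7857
  (127 − 67.5000)²/67.5000 = 52.4481
  (54 − 101.4286)²/101.4286 = 22.1779
  (139 − 131.7857)²/131.7857 = 0.3949
χ² = 3.2143 + 29.1379 + 12.3211 + 0.2194 + 5.7857 + 52.4481 + 22.1779 + 0.3949 = 125.699

125.699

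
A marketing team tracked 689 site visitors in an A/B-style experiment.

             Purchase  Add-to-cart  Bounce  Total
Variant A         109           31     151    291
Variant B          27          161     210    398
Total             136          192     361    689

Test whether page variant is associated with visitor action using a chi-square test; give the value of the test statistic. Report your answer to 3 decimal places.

Grand total N = 689.
Expected counts (row total × column total / N):
  Variant A, Purchase: 291×136/689 = 57.43977
  Variant A, Add-to-cart: 291×192/689 = 81.09144
  Variant A, Bounce: 291×361/689 = 152.46880
  Variant B, Purchase: 398×136/689 = 78.56023
  Variant B, Add-to-cart: 398×192/689 = 110.90856
  Variant B, Bounce: 398×361/689 = 208.53120
Contributions (O − E)²/E:
  (109 − 57.43977)²/57.43977 = 46.2825
  (31 − 81.09144)²/81.09144 = 30.9423
  (151 − 152.46880)²/152.46880 = 0.0141
  (27 − 78.56023)²/78.56023 = 33.8397
  (161 − 110.90856)²/110.90856 = 22.6236
  (210 − 208.53120)²/208.53120 = 0.0103
χ² = 46.2825 + 30.9423 + 0.0141 + 33.8397 + 22.6236 + 0.0103 = 133.713

133.713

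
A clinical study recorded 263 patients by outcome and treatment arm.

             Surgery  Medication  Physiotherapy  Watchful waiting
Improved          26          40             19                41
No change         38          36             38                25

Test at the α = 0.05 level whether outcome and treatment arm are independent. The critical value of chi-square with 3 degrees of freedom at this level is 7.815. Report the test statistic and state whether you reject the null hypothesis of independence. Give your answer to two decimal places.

Row totals: 126, 137. Column totals: 64, 76, 57, 66. Grand total N = 263.
Expected counts (row total × column total / N):
  Improved, Surgery: 126×64/263 = 30.662
  Improved, Medication: 126×76/263 = 36.411
  Improved, Physiotherapy: 126×57/263 = 27.308
  Improved, Watchful waiting: 126×66/263 = 31.620
  No change, Surgery: 137×64/263 = 33.338
  No change, Medication: 137×76/263 = 39.589
  No change, Physiotherapy: 137×57/263 = 29.692
  No change, Watchful waiting: 137×66/263 = 34.380
Contributions (O − E)²/E:
  (26 − 30.662)²/30.662 = 0.7088
  (40 − 36.411)²/36.411 = 0.3538
  (19 − 27.308)²/27.308 = 2.5276
  (41 − 31.620)²/31.620 = 2.7826
  (38 − 33.338)²/33.338 = 0.6519
  (36 − 39.589)²/39.589 = 0.3254
  (38 − 29.692)²/29.692 = 2.3246
  (25 − 34.380)²/34.380 = 2.5592
χ² = 0.7088 + 0.3538 + 2.5276 + 2.7826 + 0.6519 + 0.3254 + 2.3246 + 2.5592 = 12.23
df = (2−1)(4−1) = 3. Since 12.23 > 7.815, reject the null hypothesis of independence at α = 0.05.

12.23; reject H₀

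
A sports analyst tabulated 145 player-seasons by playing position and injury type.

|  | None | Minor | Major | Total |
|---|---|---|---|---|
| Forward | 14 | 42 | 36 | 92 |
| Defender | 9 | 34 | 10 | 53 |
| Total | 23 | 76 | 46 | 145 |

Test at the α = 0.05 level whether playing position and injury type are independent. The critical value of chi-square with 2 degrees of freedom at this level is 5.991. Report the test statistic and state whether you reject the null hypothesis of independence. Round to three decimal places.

Grand total N = 145.
Expected counts (row total × column total / N):
  Forward, None: 92×23/145 = 14.5931
  Forward, Minor: 92×76/145 = 48.2207
  Forward, Major: 92×46/145 = 29.1862
  Defender, None: 53×23/145 = 8.4069
  Defender, Minor: 53×76/145 = 27.7793
  Defender, Major: 53×46/145 = 16.8138
Contributions (O − E)²/E:
  (14 − 14.5931)²/14.5931 = 0.0241
  (42 − 48.2207)²/48.2207 = 0.8025
  (36 − 29.1862)²/29.1862 = 1.5907
  (9 − 8.4069)²/8.4069 = 0.0418
  (34 − 27.7793)²/27.7793 = 1.3930
  (10 − 16.8138)²/16.8138 = 2.7613
χ² = 0.0241 + 0.8025 + 1.5907 + 0.0418 + 1.3930 + 2.7613 = 6.613
df = (2−1)(3−1) = 2. Since 6.613 > 5.991, reject the null hypothesis of independence at α = 0.05.

6.613; reject H₀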